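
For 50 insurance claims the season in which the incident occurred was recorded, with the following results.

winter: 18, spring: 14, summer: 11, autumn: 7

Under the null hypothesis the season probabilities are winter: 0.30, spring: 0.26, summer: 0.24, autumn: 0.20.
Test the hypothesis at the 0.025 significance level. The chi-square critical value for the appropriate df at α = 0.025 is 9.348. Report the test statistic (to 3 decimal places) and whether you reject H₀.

Expected counts E_i = n·p_i: 50×0.30 = 15, 50×0.26 = 13, 50×0.24 = 12, 50×0.20 = 10.
winter: (18 − 15)²/15 = 9/15 = 0.6000
spring: (14 − 13)²/13 = 1/13 = 0.0769
summer: (11 − 12)²/12 = 1/12 = 0.0833
autumn: (7 − 10)²/10 = 9/10 = 0.9000
Sum = 1.660
df = 3. Since 1.660 < 9.348, we do not reject H₀.

1.660; do not reject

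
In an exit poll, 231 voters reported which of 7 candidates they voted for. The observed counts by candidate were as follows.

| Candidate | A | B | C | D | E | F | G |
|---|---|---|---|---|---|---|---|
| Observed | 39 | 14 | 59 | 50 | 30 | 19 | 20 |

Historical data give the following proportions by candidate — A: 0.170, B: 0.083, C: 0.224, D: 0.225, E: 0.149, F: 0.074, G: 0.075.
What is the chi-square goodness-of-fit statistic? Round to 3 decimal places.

Expected counts E_i = n·p_i: 231×0.170 = 39.27, 231×0.083 = 19.173, 231×0.224 = 51.744, 231×0.225 = 51.975, 231×0.149 = 34.419, 231×0.074 = 17.094, 231×0.075 = 17.325.
cat         O        E   (O−E)²/E
A          39    39.27     0.0019
B          14   19.173     1.3957
C          59   51.744     1.0175
D          50   51.975     0.0750
E          30   34.419     0.5673
F          19   17.094     0.2125
G          20   17.325     0.4130
Sum = 3.683

3.683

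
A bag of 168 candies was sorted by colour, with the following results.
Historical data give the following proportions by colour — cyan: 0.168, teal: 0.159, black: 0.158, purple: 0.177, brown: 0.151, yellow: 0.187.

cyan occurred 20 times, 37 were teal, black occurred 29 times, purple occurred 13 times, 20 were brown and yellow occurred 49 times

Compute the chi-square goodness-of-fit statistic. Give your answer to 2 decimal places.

Expected counts E_i = n·p_i: 168×0.168 = 28.224, 168×0.159 = 26.712, 168×0.158 = 26.544, 168×0.177 = 29.736, 168×0.151 = 25.368, 168×0.187 = 31.416.
cat         O        E   (O−E)²/E
cyan       20   28.224      2.396
teal       37   26.712      3.962
black      29   26.544      0.227
purple     13   29.736      9.419
brown      20   25.368      1.136
yellow     49   31.416      9.842
Sum = 26.98

26.98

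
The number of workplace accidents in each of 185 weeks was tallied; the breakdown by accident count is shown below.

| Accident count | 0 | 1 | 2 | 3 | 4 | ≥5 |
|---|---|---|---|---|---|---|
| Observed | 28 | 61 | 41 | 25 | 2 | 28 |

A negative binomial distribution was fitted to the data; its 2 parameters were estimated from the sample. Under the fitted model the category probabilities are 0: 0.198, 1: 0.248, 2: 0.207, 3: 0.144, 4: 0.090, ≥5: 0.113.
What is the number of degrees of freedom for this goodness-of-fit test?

There are k = 6 categories and 2 parameters estimated from the data, so df = 6 − 1 − 2 = 3.

3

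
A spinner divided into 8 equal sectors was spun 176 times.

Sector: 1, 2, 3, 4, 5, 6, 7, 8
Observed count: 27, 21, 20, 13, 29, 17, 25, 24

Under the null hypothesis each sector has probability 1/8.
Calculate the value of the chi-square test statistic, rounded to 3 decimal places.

9.000

Under H₀ each category has probability 1/8, so each expected count is 176/8 = 22.
1: (27 − 22)²/22 = 25/22 = 1.1364
2: (21 − 22)²/22 = 1/22 = 0.0455
3: (20 − 22)²/22 = 4/22 = 0.1818
4: (13 − 22)²/22 = 81/22 = 3.6818
5: (29 − 22)²/22 = 49/22 = 2.2273
6: (17 − 22)²/22 = 25/22 = 1.1364
7: (25 − 22)²/22 = 9/22 = 0.4091
8: (24 − 22)²/22 = 4/22 = 0.1818
Sum = 9.000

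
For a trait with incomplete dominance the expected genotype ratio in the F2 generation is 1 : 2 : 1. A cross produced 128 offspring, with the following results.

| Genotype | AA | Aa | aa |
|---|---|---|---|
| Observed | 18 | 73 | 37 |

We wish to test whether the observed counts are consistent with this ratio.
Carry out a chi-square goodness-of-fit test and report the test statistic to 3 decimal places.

Ratio total = 4. Expected counts: 128×1/4 = 32, 128×2/4 = 64, 128×1/4 = 32.
χ² = (18−32)²/32 + (73−64)²/64 + (37−32)²/32
   = 6.1250 + 1.2656 + 0.7813
Sum = 8.172

8.172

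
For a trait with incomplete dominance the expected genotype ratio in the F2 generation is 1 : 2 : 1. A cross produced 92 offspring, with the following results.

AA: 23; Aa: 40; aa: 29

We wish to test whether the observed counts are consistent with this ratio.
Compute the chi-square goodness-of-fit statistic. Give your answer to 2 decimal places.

2.35

Ratio total = 4. Expected counts: 92×1/4 = 23, 92×2/4 = 46, 92×1/4 = 23.
χ² = (23−23)²/23 + (40−46)²/46 + (29−23)²/23
   = 0.000 + 0.783 + 1.565
Sum = 2.35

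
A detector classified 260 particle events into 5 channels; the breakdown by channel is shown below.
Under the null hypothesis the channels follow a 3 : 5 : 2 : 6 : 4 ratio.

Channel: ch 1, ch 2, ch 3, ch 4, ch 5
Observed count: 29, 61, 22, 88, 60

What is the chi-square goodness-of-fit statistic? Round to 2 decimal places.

Ratio total = 20. Expected counts: 260×3/20 = 39, 260×5/20 = 65, 260×2/20 = 26, 260×6/20 = 78, 260×4/20 = 52.
ch 1: (29 − 39)²/39 = 100/39 = 2.564
ch 2: (61 − 65)²/65 = 16/65 = 0.246
ch 3: (22 − 26)²/26 = 16/26 = 0.615
ch 4: (88 − 78)²/78 = 100/78 = 1.282
ch 5: (60 − 52)²/52 = 64/52 = 1.231
Sum = 5.94

5.94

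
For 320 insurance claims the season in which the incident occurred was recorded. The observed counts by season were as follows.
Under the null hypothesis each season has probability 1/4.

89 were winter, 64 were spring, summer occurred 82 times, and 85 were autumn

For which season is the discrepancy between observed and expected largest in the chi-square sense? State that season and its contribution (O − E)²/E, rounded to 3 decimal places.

Expected count for each of the 4 categories: 320/4 = 80.
χ² = (89−80)²/80 + (64−80)²/80 + (82−80)²/80 + (85−80)²/80
   = 1.0125 + 3.2000 + 0.0500 + 0.3125
The largest term is for spring: 3.200.

spring, 3.200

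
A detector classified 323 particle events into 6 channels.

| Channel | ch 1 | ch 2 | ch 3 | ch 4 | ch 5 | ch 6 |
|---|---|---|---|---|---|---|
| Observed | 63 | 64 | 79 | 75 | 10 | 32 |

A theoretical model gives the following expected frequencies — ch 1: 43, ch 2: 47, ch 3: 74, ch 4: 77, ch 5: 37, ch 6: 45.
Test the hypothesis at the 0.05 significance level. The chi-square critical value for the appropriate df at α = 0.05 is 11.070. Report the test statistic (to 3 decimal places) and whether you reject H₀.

39.299; reject

cat         O        E   (O−E)²/E
ch 1       63       43     9.3023
ch 2       64       47     6.1489
ch 3       79       74     0.3378
ch 4       75       77     0.0519
ch 5       10       37    19.7027
ch 6       32       45     3.7556
Sum = 39.299
df = 5. Since 39.299 > 11.070, we reject H₀.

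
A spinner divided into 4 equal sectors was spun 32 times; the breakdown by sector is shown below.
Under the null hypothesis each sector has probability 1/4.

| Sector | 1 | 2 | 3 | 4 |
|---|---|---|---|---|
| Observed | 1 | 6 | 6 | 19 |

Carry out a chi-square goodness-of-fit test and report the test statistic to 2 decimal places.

Under H₀ each category has probability 1/4, so each expected count is 32/4 = 8.
cat         O        E   (O−E)²/E
1           1        8      6.125
2           6        8      0.500
3           6        8      0.500
4          19        8     15.125
Sum = 22.25

22.25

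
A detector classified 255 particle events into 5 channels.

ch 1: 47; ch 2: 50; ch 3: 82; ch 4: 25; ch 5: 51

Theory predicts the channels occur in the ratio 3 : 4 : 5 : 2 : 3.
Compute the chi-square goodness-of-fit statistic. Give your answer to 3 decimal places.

4.042

Ratio total = 17. Expected counts: 255×3/17 = 45, 255×4/17 = 60, 255×5/17 = 75, 255×2/17 = 30, 255×3/17 = 45.
ch 1: (47 − 45)²/45 = 4/45 = 0.0889
ch 2: (50 − 60)²/60 = 100/60 = 1.6667
ch 3: (82 − 75)²/75 = 49/75 = 0.6533
ch 4: (25 − 30)²/30 = 25/30 = 0.8333
ch 5: (51 − 45)²/45 = 36/45 = 0.8000
Sum = 4.042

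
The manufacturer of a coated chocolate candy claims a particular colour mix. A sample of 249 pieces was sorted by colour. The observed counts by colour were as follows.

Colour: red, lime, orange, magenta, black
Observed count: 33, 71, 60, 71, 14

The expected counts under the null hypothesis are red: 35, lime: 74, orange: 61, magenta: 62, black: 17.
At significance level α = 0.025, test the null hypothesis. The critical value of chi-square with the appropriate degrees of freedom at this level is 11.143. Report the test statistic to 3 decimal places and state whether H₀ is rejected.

2.088; do not reject

χ² = (33−35)²/35 + (71−74)²/74 + (60−61)²/61 + (71−62)²/62 + (14−17)²/17
   = 0.1143 + 0.1216 + 0.0164 + 1.3065 + 0.5294
Sum = 2.088
df = 4. Since 2.088 < 11.143, we do not reject H₀.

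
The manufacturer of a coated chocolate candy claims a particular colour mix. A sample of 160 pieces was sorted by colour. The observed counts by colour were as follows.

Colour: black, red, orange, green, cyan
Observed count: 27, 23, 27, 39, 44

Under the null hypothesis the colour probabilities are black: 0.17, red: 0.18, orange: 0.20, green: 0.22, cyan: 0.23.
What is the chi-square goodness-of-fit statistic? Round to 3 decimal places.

3.770

Expected counts E_i = n·p_i: 160×0.17 = 27.2, 160×0.18 = 28.8, 160×0.20 = 32, 160×0.22 = 35.2, 160×0.23 = 36.8.
cat         O        E   (O−E)²/E
black      27     27.2     0.0015
red        23     28.8     1.1681
orange     27       32     0.7813
green      39     35.2     0.4102
cyan       44     36.8     1.4087
Sum = 3.770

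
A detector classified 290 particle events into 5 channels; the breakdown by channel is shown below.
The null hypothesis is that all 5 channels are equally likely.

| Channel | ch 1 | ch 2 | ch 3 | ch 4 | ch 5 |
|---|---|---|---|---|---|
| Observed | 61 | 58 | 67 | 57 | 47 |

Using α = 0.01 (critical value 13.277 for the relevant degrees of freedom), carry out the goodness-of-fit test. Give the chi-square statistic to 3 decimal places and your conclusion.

Expected count for each of the 5 categories: 290/5 = 58.
cat         O        E   (O−E)²/E
ch 1       61       58     0.1552
ch 2       58       58     0.0000
ch 3       67       58     1.3966
ch 4       57       58     0.0172
ch 5       47       58     2.0862
Sum = 3.655
df = 4. Since 3.655 < 13.277, we do not reject H₀.

3.655; do not reject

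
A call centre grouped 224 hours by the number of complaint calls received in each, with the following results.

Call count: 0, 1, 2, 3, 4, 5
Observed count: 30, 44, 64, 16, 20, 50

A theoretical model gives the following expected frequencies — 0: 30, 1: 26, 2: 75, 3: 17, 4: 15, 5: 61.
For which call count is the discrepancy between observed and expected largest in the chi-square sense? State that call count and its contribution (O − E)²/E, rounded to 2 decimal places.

1, 12.46

0: (30 − 30)²/30 = 0/30 = 0.000
1: (44 − 26)²/26 = 324/26 = 12.462
2: (64 − 75)²/75 = 121/75 = 1.613
3: (16 − 17)²/17 = 1/17 = 0.059
4: (20 − 15)²/15 = 25/15 = 1.667
5: (50 − 61)²/61 = 121/61 = 1.984
The largest term is for 1: 12.46.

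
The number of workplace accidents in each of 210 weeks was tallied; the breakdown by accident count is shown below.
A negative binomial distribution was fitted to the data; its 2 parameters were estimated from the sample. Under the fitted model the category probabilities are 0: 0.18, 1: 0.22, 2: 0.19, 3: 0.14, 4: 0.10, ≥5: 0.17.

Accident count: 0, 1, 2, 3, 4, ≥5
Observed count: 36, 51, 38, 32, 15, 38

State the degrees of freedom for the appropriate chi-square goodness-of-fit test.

3

There are k = 6 categories and 2 parameters estimated from the data, so df = 6 − 1 − 2 = 3.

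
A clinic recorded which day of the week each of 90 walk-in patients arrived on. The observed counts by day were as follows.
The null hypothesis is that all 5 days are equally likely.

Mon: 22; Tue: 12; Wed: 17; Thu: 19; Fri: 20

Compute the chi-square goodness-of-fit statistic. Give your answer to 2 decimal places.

3.22

Expected count for each of the 5 categories: 90/5 = 18.
Mon: (22 − 18)²/18 = 16/18 = 0.889
Tue: (12 − 18)²/18 = 36/18 = 2.000
Wed: (17 − 18)²/18 = 1/18 = 0.056
Thu: (19 − 18)²/18 = 1/18 = 0.056
Fri: (20 − 18)²/18 = 4/18 = 0.222
Sum = 3.22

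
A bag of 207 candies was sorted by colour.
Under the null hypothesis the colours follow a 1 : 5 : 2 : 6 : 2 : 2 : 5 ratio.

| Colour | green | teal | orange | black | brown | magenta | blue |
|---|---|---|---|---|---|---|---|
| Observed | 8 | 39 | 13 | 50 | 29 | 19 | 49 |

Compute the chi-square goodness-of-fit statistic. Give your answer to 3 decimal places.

9.730

Ratio total = 23. Expected counts: 207×1/23 = 9, 207×5/23 = 45, 207×2/23 = 18, 207×6/23 = 54, 207×2/23 = 18, 207×2/23 = 18, 207×5/23 = 45.
cat          O        E   (O−E)²/E
green        8        9     0.1111
teal        39       45     0.8000
orange      13       18     1.3889
black       50       54     0.2963
brown       29       18     6.7222
magenta     19       18     0.0556
blue        49       45     0.3556
Sum = 9.730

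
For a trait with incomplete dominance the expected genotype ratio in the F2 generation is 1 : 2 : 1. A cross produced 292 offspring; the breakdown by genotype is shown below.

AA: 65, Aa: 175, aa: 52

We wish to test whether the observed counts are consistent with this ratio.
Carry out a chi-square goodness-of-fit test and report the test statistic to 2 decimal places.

12.68

Ratio total = 4. Expected counts: 292×1/4 = 73, 292×2/4 = 146, 292×1/4 = 73.
AA: (65 − 73)²/73 = 64/73 = 0.877
Aa: (175 − 146)²/146 = 841/146 = 5.760
aa: (52 − 73)²/73 = 441/73 = 6.041
Sum = 12.68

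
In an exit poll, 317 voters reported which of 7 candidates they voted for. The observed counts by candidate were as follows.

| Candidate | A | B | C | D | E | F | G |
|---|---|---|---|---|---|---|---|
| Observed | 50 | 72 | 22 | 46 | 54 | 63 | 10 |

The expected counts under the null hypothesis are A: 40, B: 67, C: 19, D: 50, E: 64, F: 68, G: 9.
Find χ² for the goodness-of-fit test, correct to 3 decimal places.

5.708

cat         O        E   (O−E)²/E
A          50       40     2.5000
B          72       67     0.3731
C          22       19     0.4737
D          46       50     0.3200
E          54       64     1.5625
F          63       68     0.3676
G          10        9     0.1111
Sum = 5.708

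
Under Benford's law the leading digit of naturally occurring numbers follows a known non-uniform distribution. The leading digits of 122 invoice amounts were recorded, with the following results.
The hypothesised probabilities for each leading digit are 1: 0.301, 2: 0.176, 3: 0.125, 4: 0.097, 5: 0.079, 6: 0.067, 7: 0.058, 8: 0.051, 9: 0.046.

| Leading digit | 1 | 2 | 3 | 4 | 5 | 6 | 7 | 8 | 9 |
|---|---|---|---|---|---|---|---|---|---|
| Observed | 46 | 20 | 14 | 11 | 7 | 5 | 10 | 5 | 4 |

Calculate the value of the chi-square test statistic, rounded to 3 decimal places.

Expected counts E_i = n·p_i: 122×0.301 = 36.722, 122×0.176 = 21.472, 122×0.125 = 15.25, 122×0.097 = 11.834, 122×0.079 = 9.638, 122×0.067 = 8.174, 122×0.058 = 7.076, 122×0.051 = 6.222, 122×0.046 = 5.612.
χ² = (46−36.722)²/36.722 + (20−21.472)²/21.472 + (14−15.25)²/15.25 + (11−11.834)²/11.834 + (7−9.638)²/9.638 + (5−8.174)²/8.174 + (10−7.076)²/7.076 + (5−6.222)²/6.222 + (4−5.612)²/5.612
   = 2.3441 + 0.1009 + 0.1025 + 0.0588 + 0.7220 + 1.2325 + 1.2083 + 0.2400 + 0.4630
Sum = 6.472

6.472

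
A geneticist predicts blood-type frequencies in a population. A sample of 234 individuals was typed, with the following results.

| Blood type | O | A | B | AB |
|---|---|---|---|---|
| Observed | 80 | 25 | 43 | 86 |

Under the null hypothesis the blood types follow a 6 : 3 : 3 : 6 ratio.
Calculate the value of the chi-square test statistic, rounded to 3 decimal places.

6.308

Ratio total = 18. Expected counts: 234×6/18 = 78, 234×3/18 = 39, 234×3/18 = 39, 234×6/18 = 78.
χ² = (80−78)²/78 + (25−39)²/39 + (43−39)²/39 + (86−78)²/78
   = 0.0513 + 5.0256 + 0.4103 + 0.8205
Sum = 6.308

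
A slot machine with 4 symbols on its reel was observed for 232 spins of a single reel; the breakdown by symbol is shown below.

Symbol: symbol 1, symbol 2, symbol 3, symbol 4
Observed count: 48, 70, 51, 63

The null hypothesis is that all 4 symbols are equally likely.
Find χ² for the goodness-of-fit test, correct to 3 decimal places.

5.483

Under H₀ each category has probability 1/4, so each expected count is 232/4 = 58.
cat           O        E   (O−E)²/E
symbol 1     48       58     1.7241
symbol 2     70       58     2.4828
symbol 3     51       58     0.8448
symbol 4     63       58     0.4310
Sum = 5.483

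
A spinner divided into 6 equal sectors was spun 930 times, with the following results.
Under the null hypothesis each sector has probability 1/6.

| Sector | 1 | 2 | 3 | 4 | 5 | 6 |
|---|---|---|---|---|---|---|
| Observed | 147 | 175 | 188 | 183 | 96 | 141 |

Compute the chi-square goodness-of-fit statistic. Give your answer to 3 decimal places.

38.800

Under H₀ each category has probability 1/6, so each expected count is 930/6 = 155.
1: (147 − 155)²/155 = 64/155 = 0.4129
2: (175 − 155)²/155 = 400/155 = 2.5806
3: (188 − 155)²/155 = 1089/155 = 7.0258
4: (183 − 155)²/155 = 784/155 = 5.0581
5: (96 − 155)²/155 = 3481/155 = 22.4581
6: (141 − 155)²/155 = 196/155 = 1.2645
Sum = 38.800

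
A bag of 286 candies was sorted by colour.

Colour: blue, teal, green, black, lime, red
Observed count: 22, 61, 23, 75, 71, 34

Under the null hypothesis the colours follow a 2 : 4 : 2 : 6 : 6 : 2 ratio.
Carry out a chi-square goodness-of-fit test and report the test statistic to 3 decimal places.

5.724

Ratio total = 22. Expected counts: 286×2/22 = 26, 286×4/22 = 52, 286×2/22 = 26, 286×6/22 = 78, 286×6/22 = 78, 286×2/22 = 26.
cat         O        E   (O−E)²/E
blue       22       26     0.6154
teal       61       52     1.5577
green      23       26     0.3462
black      75       78     0.1154
lime       71       78     0.6282
red        34       26     2.4615
Sum = 5.724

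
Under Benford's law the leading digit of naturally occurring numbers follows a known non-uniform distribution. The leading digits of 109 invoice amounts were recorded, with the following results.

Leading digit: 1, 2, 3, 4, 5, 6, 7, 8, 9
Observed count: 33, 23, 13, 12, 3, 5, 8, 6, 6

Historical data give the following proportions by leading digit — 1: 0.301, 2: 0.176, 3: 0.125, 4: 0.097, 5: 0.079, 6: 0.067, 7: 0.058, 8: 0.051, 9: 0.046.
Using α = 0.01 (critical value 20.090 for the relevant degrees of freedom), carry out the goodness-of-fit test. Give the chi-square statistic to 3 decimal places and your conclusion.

Expected counts E_i = n·p_i: 109×0.301 = 32.809, 109×0.176 = 19.184, 109×0.125 = 13.625, 109×0.097 = 10.573, 109×0.079 = 8.611, 109×0.067 = 7.303, 109×0.058 = 6.322, 109×0.051 = 5.559, 109×0.046 = 5.014.
1: (33 − 32.809)²/32.809 = 0.036481/32.809 = 0.0011
2: (23 − 19.184)²/19.184 = 14.561856/19.184 = 0.7591
3: (13 − 13.625)²/13.625 = 0.390625/13.625 = 0.0287
4: (12 − 10.573)²/10.573 = 2.036329/10.573 = 0.1926
5: (3 − 8.611)²/8.611 = 31.483321/8.611 = 3.6562
6: (5 − 7.303)²/7.303 = 5.303809/7.303 = 0.7263
7: (8 − 6.322)²/6.322 = 2.815684/6.322 = 0.4454
8: (6 − 5.559)²/5.559 = 0.194481/5.559 = 0.0350
9: (6 − 5.014)²/5.014 = 0.972196/5.014 = 0.1939
Sum = 6.038
df = 8. Since 6.038 < 20.090, we do not reject H₀.

6.038; do not reject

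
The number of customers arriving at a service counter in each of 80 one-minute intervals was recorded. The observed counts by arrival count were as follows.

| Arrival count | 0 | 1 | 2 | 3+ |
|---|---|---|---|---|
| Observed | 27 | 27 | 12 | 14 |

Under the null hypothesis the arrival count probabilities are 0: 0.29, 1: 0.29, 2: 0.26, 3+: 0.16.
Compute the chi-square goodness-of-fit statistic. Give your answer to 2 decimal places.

Expected counts E_i = n·p_i: 80×0.29 = 23.2, 80×0.29 = 23.2, 80×0.26 = 20.8, 80×0.16 = 12.8.
0: (27 − 23.2)²/23.2 = 14.44/23.2 = 0.622
1: (27 − 23.2)²/23.2 = 14.44/23.2 = 0.622
2: (12 − 20.8)²/20.8 = 77.44/20.8 = 3.723
3+: (14 − 12.8)²/12.8 = 1.44/12.8 = 0.113
Sum = 5.08

5.08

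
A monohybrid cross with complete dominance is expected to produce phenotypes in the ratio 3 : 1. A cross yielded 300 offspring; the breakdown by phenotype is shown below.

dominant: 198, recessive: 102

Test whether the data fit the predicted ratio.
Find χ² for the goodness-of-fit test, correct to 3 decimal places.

Ratio total = 4. Expected counts: 300×3/4 = 225, 300×1/4 = 75.
χ² = (198−225)²/225 + (102−75)²/75
   = 3.2400 + 9.7200
Sum = 12.960

12.960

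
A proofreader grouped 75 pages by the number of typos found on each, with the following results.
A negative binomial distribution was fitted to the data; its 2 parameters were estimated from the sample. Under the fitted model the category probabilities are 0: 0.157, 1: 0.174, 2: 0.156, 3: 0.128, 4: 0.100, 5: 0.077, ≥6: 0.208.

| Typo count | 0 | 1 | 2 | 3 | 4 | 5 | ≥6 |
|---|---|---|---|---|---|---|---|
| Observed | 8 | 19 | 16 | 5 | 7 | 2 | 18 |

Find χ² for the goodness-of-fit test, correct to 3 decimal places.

Expected counts E_i = n·p_i: 75×0.157 = 11.775, 75×0.174 = 13.05, 75×0.156 = 11.7, 75×0.128 = 9.6, 75×0.100 = 7.5, 75×0.077 = 5.775, 75×0.208 = 15.6.
χ² = (8−11.775)²/11.775 + (19−13.05)²/13.05 + (16−11.7)²/11.7 + (5−9.6)²/9.6 + (7−7.5)²/7.5 + (2−5.775)²/5.775 + (18−15.6)²/15.6
   = 1.2102 + 2.7128 + 1.5803 + 2.2042 + 0.0333 + 2.4676 + 0.3692
Sum = 10.578

10.578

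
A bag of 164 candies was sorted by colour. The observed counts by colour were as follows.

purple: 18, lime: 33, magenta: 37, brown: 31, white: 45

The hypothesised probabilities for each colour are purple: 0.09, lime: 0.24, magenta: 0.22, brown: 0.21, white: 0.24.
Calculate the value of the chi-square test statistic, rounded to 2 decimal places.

2.91

Expected counts E_i = n·p_i: 164×0.09 = 14.76, 164×0.24 = 39.36, 164×0.22 = 36.08, 164×0.21 = 34.44, 164×0.24 = 39.36.
purple: (18 − 14.76)²/14.76 = 10.4976/14.76 = 0.711
lime: (33 − 39.36)²/39.36 = 40.4496/39.36 = 1.028
magenta: (37 − 36.08)²/36.08 = 0.8464/36.08 = 0.023
brown: (31 − 34.44)²/34.44 = 11.8336/34.44 = 0.344
white: (45 − 39.36)²/39.36 = 31.8096/39.36 = 0.808
Sum = 2.91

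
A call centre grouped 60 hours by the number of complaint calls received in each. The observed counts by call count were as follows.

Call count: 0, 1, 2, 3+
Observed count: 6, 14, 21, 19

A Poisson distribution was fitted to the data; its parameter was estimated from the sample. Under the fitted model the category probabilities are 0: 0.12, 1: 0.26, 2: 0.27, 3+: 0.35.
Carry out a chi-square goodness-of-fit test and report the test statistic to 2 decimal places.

Expected counts E_i = n·p_i: 60×0.12 = 7.2, 60×0.26 = 15.6, 60×0.27 = 16.2, 60×0.35 = 21.
χ² = (6−7.2)²/7.2 + (14−15.6)²/15.6 + (21−16.2)²/16.2 + (19−21)²/21
   = 0.200 + 0.164 + 1.422 + 0.190
Sum = 1.98

1.98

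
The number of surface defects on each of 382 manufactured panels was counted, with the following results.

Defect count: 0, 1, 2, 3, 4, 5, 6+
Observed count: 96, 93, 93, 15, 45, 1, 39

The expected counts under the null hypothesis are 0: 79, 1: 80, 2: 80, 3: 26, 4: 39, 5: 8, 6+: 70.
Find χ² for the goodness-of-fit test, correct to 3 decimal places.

33.314

cat         O        E   (O−E)²/E
0          96       79     3.6582
1          93       80     2.1125
2          93       80     2.1125
3          15       26     4.6538
4          45       39     0.9231
5           1        8     6.1250
6+         39       70    13.7286
Sum = 33.314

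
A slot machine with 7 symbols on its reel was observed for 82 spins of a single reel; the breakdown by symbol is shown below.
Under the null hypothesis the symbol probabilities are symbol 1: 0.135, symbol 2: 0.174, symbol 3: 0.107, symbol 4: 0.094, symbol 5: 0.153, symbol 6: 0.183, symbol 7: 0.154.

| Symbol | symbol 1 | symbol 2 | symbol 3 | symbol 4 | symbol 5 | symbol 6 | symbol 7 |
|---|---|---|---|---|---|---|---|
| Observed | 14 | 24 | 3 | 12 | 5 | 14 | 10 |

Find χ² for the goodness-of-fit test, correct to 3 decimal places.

18.756

Expected counts E_i = n·p_i: 82×0.135 = 11.07, 82×0.174 = 14.268, 82×0.107 = 8.774, 82×0.094 = 7.708, 82×0.153 = 12.546, 82×0.183 = 15.006, 82×0.154 = 12.628.
symbol 1: (14 − 11.07)²/11.07 = 8.5849/11.07 = 0.7755
symbol 2: (24 − 14.268)²/14.268 = 94.711824/14.268 = 6.6381
symbol 3: (3 − 8.774)²/8.774 = 33.339076/8.774 = 3.7998
symbol 4: (12 − 7.708)²/7.708 = 18.421264/7.708 = 2.3899
symbol 5: (5 − 12.546)²/12.546 = 56.942116/12.546 = 4.5387
symbol 6: (14 − 15.006)²/15.006 = 1.012036/15.006 = 0.0674
symbol 7: (10 − 12.628)²/12.628 = 6.906384/12.628 = 0.5469
Sum = 18.756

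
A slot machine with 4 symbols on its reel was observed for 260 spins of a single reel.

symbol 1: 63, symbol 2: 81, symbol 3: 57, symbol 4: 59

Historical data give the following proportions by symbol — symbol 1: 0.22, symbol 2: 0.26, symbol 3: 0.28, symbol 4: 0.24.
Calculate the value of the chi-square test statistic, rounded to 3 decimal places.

6.859

Expected counts E_i = n·p_i: 260×0.22 = 57.2, 260×0.26 = 67.6, 260×0.28 = 72.8, 260×0.24 = 62.4.
cat           O        E   (O−E)²/E
symbol 1     63     57.2     0.5881
symbol 2     81     67.6     2.6562
symbol 3     57     72.8     3.4291
symbol 4     59     62.4     0.1853
Sum = 6.859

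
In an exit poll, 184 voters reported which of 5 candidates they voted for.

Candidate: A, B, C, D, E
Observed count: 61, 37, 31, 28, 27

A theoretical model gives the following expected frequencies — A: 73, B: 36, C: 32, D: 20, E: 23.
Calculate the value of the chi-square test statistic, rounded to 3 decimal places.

χ² = (61−73)²/73 + (37−36)²/36 + (31−32)²/32 + (28−20)²/20 + (27−23)²/23
   = 1.9726 + 0.0278 + 0.0313 + 3.2000 + 0.6957
Sum = 5.927

5.927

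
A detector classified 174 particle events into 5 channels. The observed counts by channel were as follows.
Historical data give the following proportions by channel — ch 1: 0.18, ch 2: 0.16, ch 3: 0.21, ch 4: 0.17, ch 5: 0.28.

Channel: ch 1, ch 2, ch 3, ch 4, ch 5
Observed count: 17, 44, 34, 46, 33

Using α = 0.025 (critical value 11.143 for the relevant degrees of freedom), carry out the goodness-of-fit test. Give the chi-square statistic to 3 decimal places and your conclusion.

30.291; reject

Expected counts E_i = n·p_i: 174×0.18 = 31.32, 174×0.16 = 27.84, 174×0.21 = 36.54, 174×0.17 = 29.58, 174×0.28 = 48.72.
ch 1: (17 − 31.32)²/31.32 = 205.0624/31.32 = 6.5473
ch 2: (44 − 27.84)²/27.84 = 261.1456/27.84 = 9.3802
ch 3: (34 − 36.54)²/36.54 = 6.4516/36.54 = 0.1766
ch 4: (46 − 29.58)²/29.58 = 269.6164/29.58 = 9.1148
ch 5: (33 − 48.72)²/48.72 = 247.1184/48.72 = 5.0722
Sum = 30.291
df = 4. Since 30.291 > 11.143, we reject H₀.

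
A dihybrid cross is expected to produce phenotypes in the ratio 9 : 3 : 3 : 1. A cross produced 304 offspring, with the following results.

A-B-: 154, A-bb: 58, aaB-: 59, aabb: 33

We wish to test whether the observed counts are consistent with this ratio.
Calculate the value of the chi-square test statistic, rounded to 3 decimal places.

Ratio total = 16. Expected counts: 304×9/16 = 171, 304×3/16 = 57, 304×3/16 = 57, 304×1/16 = 19.
χ² = (154−171)²/171 + (58−57)²/57 + (59−57)²/57 + (33−19)²/19
   = 1.6901 + 0.0175 + 0.0702 + 10.3158
Sum = 12.094

12.094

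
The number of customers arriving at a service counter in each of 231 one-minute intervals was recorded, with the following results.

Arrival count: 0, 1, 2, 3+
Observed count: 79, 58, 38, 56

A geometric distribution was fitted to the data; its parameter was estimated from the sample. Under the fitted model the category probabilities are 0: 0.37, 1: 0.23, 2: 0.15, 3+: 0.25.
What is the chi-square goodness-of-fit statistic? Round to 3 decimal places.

1.313

Expected counts E_i = n·p_i: 231×0.37 = 85.47, 231×0.23 = 53.13, 231×0.15 = 34.65, 231×0.25 = 57.75.
cat         O        E   (O−E)²/E
0          79    85.47     0.4898
1          58    53.13     0.4464
2          38    34.65     0.3239
3+         56    57.75     0.0530
Sum = 1.313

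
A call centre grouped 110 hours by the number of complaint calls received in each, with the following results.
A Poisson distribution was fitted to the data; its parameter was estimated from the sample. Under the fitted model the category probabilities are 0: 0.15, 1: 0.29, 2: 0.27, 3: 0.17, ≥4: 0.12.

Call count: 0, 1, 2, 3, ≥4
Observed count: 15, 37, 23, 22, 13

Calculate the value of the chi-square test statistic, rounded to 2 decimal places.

3.05

Expected counts E_i = n·p_i: 110×0.15 = 16.5, 110×0.29 = 31.9, 110×0.27 = 29.7, 110×0.17 = 18.7, 110×0.12 = 13.2.
χ² = (15−16.5)²/16.5 + (37−31.9)²/31.9 + (23−29.7)²/29.7 + (22−18.7)²/18.7 + (13−13.2)²/13.2
   = 0.136 + 0.815 + 1.511 + 0.582 + 0.003
Sum = 3.05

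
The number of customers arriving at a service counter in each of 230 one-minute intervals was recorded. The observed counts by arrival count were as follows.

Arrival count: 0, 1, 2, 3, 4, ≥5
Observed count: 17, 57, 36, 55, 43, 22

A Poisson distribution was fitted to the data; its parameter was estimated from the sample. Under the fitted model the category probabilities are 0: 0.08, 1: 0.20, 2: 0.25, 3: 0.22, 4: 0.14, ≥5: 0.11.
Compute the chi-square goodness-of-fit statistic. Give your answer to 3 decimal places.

Expected counts E_i = n·p_i: 230×0.08 = 18.4, 230×0.20 = 46, 230×0.25 = 57.5, 230×0.22 = 50.6, 230×0.14 = 32.2, 230×0.11 = 25.3.
χ² = (17−18.4)²/18.4 + (57−46)²/46 + (36−57.5)²/57.5 + (55−50.6)²/50.6 + (43−32.2)²/32.2 + (22−25.3)²/25.3
   = 0.1065 + 2.6304 + 8.0391 + 0.3826 + 3.6224 + 0.4304
Sum = 15.211

15.211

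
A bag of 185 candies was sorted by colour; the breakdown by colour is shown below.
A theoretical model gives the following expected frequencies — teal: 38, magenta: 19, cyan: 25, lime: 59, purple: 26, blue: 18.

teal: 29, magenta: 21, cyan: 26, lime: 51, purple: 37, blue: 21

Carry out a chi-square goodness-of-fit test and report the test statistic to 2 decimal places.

8.62

cat          O        E   (O−E)²/E
teal        29       38      2.132
magenta     21       19      0.211
cyan        26       25      0.040
lime        51       59      1.085
purple      37       26      4.654
blue        21       18      0.500
Sum = 8.62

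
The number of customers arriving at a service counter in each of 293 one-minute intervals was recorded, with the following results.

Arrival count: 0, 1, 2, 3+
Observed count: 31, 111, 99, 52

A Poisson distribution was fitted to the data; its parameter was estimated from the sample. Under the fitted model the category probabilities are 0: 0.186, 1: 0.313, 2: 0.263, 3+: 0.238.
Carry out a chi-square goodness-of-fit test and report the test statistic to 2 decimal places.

Expected counts E_i = n·p_i: 293×0.186 = 54.498, 293×0.313 = 91.709, 293×0.263 = 77.059, 293×0.238 = 69.734.
χ² = (31−54.498)²/54.498 + (111−91.709)²/91.709 + (99−77.059)²/77.059 + (52−69.734)²/69.734
   = 10.132 + 4.058 + 6.247 + 4.510
Sum = 24.95

24.95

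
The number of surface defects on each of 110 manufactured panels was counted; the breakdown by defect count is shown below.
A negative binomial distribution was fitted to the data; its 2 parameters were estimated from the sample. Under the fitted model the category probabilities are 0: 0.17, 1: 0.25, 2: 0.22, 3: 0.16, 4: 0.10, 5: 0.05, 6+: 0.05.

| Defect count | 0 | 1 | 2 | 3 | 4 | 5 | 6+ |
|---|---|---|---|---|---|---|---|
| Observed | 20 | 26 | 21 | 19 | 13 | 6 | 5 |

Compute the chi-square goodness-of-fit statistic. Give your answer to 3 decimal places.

1.161

Expected counts E_i = n·p_i: 110×0.17 = 18.7, 110×0.25 = 27.5, 110×0.22 = 24.2, 110×0.16 = 17.6, 110×0.10 = 11, 110×0.05 = 5.5, 110×0.05 = 5.5.
χ² = (20−18.7)²/18.7 + (26−27.5)²/27.5 + (21−24.2)²/24.2 + (19−17.6)²/17.6 + (13−11)²/11 + (6−5.5)²/5.5 + (5−5.5)²/5.5
   = 0.0904 + 0.0818 + 0.4231 + 0.1114 + 0.3636 + 0.0455 + 0.0455
Sum = 1.161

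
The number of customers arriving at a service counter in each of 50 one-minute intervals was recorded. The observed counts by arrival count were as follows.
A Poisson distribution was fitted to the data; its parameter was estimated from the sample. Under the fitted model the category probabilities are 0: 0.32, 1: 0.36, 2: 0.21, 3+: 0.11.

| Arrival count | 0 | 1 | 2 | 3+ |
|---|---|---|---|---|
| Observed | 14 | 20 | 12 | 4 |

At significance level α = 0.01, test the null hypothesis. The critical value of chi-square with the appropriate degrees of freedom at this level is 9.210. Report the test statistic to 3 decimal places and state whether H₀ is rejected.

1.096; do not reject

Expected counts E_i = n·p_i: 50×0.32 = 16, 50×0.36 = 18, 50×0.21 = 10.5, 50×0.11 = 5.5.
0: (14 − 16)²/16 = 4/16 = 0.2500
1: (20 − 18)²/18 = 4/18 = 0.2222
2: (12 − 10.5)²/10.5 = 2.25/10.5 = 0.2143
3+: (4 − 5.5)²/5.5 = 2.25/5.5 = 0.4091
Sum = 1.096
df = 2. Since 1.096 < 9.210, we do not reject H₀.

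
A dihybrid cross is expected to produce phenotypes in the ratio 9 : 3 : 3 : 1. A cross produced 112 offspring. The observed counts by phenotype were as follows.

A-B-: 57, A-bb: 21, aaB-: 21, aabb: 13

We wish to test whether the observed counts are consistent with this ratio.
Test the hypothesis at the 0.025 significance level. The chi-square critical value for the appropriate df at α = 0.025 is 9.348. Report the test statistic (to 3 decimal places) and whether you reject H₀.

Ratio total = 16. Expected counts: 112×9/16 = 63, 112×3/16 = 21, 112×3/16 = 21, 112×1/16 = 7.
A-B-: (57 − 63)²/63 = 36/63 = 0.5714
A-bb: (21 − 21)²/21 = 0/21 = 0.0000
aaB-: (21 − 21)²/21 = 0/21 = 0.0000
aabb: (13 − 7)²/7 = 36/7 = 5.1429
Sum = 5.714
df = 3. Since 5.714 < 9.348, we do not reject H₀.

5.714; do not reject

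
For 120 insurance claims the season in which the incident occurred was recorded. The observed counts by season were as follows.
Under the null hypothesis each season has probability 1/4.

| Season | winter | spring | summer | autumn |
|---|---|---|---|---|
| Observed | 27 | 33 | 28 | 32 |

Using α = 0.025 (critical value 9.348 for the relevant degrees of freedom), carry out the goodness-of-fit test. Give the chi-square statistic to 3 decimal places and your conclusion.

Expected count for each of the 4 categories: 120/4 = 30.
winter: (27 − 30)²/30 = 9/30 = 0.3000
spring: (33 − 30)²/30 = 9/30 = 0.3000
summer: (28 − 30)²/30 = 4/30 = 0.1333
autumn: (32 − 30)²/30 = 4/30 = 0.1333
Sum = 0.867
df = 3. Since 0.867 < 9.348, we do not reject H₀.

0.867; do not reject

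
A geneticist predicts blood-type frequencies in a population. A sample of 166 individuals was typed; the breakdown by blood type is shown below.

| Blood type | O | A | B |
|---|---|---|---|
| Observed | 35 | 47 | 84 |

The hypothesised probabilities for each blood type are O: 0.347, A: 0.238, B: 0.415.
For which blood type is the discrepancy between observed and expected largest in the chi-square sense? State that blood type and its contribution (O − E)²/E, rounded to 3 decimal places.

Expected counts E_i = n·p_i: 166×0.347 = 57.602, 166×0.238 = 39.508, 166×0.415 = 68.89.
χ² = (35−57.602)²/57.602 + (47−39.508)²/39.508 + (84−68.89)²/68.89
   = 8.8686 + 1.4207 + 3.3142
The largest term is for O: 8.869.

O, 8.869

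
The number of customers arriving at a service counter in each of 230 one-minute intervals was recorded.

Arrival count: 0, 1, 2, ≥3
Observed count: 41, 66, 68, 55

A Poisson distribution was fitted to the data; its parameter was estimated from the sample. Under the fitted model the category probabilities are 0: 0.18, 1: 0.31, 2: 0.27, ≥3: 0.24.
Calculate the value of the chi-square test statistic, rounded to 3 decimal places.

0.959

Expected counts E_i = n·p_i: 230×0.18 = 41.4, 230×0.31 = 71.3, 230×0.27 = 62.1, 230×0.24 = 55.2.
0: (41 − 41.4)²/41.4 = 0.16/41.4 = 0.0039
1: (66 − 71.3)²/71.3 = 28.09/71.3 = 0.3940
2: (68 − 62.1)²/62.1 = 34.81/62.1 = 0.5605
≥3: (55 − 55.2)²/55.2 = 0.04/55.2 = 0.0007
Sum = 0.959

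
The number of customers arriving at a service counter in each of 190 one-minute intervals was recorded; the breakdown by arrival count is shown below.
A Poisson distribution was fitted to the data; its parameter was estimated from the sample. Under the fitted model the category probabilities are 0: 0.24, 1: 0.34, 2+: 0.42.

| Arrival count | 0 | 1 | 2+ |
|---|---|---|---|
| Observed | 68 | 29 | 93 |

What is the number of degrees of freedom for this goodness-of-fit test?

There are k = 3 categories and 1 parameter estimated from the data, so df = 3 − 1 − 1 = 1.

1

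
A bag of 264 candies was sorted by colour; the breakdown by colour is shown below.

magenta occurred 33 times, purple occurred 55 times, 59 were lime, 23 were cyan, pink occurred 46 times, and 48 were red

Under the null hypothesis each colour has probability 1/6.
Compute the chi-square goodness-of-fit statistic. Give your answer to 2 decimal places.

Under H₀ each category has probability 1/6, so each expected count is 264/6 = 44.
cat          O        E   (O−E)²/E
magenta     33       44      2.750
purple      55       44      2.750
lime        59       44      5.114
cyan        23       44     10.023
pink        46       44      0.091
red         48       44      0.364
Sum = 21.09

21.09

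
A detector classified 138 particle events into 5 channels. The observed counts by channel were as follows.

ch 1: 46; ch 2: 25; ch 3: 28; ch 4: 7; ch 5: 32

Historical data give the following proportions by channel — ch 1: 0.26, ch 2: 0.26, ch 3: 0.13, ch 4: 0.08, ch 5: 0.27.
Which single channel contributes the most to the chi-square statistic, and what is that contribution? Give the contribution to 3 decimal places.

ch 3, 5.641

Expected counts E_i = n·p_i: 138×0.26 = 35.88, 138×0.26 = 35.88, 138×0.13 = 17.94, 138×0.08 = 11.04, 138×0.27 = 37.26.
χ² = (46−35.88)²/35.88 + (25−35.88)²/35.88 + (28−17.94)²/17.94 + (7−11.04)²/11.04 + (32−37.26)²/37.26
   = 2.8544 + 3.2992 + 5.6412 + 1.4784 + 0.7426
The largest term is for ch 3: 5.641.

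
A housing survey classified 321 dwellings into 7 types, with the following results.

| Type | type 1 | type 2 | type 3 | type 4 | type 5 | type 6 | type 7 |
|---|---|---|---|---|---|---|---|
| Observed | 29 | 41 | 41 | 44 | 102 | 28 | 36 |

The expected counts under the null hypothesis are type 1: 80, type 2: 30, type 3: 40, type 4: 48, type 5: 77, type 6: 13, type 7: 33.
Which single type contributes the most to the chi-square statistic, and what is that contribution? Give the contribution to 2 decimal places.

cat         O        E   (O−E)²/E
type 1     29       80     32.513
type 2     41       30      4.033
type 3     41       40      0.025
type 4     44       48      0.333
type 5    102       77      8.117
type 6     28       13     17.308
type 7     36       33      0.273
The largest term is for type 1: 32.51.

type 1, 32.51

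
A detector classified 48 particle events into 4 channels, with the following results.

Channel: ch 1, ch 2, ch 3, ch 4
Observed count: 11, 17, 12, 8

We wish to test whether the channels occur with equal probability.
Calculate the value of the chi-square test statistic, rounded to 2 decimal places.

Expected count for each of the 4 categories: 48/4 = 12.
χ² = (11−12)²/12 + (17−12)²/12 + (12−12)²/12 + (8−12)²/12
   = 0.083 + 2.083 + 0.000 + 1.333
Sum = 3.50

3.50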